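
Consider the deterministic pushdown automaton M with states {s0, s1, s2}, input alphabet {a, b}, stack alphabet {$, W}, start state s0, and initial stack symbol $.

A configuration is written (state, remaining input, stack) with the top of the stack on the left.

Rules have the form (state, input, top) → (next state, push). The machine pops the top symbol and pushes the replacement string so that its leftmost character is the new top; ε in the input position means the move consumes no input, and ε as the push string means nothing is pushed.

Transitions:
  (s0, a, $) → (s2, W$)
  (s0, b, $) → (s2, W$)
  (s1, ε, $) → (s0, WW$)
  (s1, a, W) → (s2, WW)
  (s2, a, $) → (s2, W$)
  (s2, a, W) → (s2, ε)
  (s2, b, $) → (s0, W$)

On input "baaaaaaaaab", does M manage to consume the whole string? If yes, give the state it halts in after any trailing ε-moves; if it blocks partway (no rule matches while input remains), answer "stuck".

(s0, baaaaaaaaab, $)
  read b, top $: go to s2, push W$ → (s2, aaaaaaaaab, W$)
  read a, top W: go to s2, push ε → (s2, aaaaaaaab, $)
  read a, top $: go to s2, push W$ → (s2, aaaaaaab, W$)
  read a, top W: go to s2, push ε → (s2, aaaaaab, $)
  read a, top $: go to s2, push W$ → (s2, aaaaab, W$)
  read a, top W: go to s2, push ε → (s2, aaaab, $)
  read a, top $: go to s2, push W$ → (s2, aaab, W$)
  read a, top W: go to s2, push ε → (s2, aab, $)
  read a, top $: go to s2, push W$ → (s2, ab, W$)
  read a, top W: go to s2, push ε → (s2, b, $)
  read b, top $: go to s0, push W$ → (s0, ε, W$)
All input consumed; M is in state s0.

s0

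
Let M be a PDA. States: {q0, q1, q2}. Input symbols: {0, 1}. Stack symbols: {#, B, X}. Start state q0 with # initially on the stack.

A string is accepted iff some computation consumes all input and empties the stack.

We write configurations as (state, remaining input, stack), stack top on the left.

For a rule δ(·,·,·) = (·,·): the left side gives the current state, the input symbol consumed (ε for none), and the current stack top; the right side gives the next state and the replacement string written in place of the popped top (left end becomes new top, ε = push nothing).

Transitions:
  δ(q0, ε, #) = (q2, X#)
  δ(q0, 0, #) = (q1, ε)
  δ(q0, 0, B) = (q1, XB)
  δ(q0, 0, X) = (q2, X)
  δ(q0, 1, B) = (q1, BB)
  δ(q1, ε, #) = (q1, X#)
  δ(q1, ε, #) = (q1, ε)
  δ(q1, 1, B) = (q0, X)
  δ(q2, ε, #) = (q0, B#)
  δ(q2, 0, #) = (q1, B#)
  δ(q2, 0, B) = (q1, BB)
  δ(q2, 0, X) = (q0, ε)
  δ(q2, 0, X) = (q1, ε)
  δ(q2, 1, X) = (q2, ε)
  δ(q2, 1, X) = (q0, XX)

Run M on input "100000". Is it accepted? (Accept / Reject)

One accepting computation: (q0, 100000, #) ⊢ (q2, 100000, X#) ⊢ (q0, 00000, XX#) ⊢ (q2, 0000, XX#) ⊢ (q0, 000, X#) ⊢ (q2, 00, X#) ⊢ (q0, 0, #) ⊢ (q1, ε, ε)
All input consumed and the stack is empty.

Accept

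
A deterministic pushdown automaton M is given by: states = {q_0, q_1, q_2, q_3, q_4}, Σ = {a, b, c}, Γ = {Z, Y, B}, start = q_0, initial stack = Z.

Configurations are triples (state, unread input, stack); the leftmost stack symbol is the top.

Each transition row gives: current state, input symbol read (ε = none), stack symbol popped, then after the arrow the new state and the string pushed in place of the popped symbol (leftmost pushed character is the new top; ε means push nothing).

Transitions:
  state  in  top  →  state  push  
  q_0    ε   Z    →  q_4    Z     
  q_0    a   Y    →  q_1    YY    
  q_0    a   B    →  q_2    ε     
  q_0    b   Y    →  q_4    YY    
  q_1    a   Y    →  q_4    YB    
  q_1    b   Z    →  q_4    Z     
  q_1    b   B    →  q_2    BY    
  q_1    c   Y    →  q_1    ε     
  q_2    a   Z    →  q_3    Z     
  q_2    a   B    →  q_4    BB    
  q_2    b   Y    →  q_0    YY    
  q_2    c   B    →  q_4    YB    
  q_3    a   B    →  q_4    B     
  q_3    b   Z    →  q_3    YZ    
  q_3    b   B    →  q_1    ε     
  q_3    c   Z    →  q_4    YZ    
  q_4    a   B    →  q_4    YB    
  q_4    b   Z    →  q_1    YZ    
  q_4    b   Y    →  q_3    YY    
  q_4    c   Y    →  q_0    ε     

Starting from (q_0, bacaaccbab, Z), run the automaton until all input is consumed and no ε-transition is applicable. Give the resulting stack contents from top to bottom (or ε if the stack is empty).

(q_0, bacaaccbab, Z)
  ε-move, top Z: go to q_4, push Z → (q_4, bacaaccbab, Z)
  read b, top Z: go to q_1, push YZ → (q_1, acaaccbab, YZ)
  read a, top Y: go to q_4, push YB → (q_4, caaccbab, YBZ)
  read c, top Y: go to q_0, push ε → (q_0, aaccbab, BZ)
  read a, top B: go to q_2, push ε → (q_2, accbab, Z)
  read a, top Z: go to q_3, push Z → (q_3, ccbab, Z)
  read c, top Z: go to q_4, push YZ → (q_4, cbab, YZ)
  read c, top Y: go to q_0, push ε → (q_0, bab, Z)
  ε-move, top Z: go to q_4, push Z → (q_4, bab, Z)
  read b, top Z: go to q_1, push YZ → (q_1, ab, YZ)
  read a, top Y: go to q_4, push YB → (q_4, b, YBZ)
  read b, top Y: go to q_3, push YY → (q_3, ε, YYBZ)
All input consumed in state q_3 with stack YYBZ.

YYBZ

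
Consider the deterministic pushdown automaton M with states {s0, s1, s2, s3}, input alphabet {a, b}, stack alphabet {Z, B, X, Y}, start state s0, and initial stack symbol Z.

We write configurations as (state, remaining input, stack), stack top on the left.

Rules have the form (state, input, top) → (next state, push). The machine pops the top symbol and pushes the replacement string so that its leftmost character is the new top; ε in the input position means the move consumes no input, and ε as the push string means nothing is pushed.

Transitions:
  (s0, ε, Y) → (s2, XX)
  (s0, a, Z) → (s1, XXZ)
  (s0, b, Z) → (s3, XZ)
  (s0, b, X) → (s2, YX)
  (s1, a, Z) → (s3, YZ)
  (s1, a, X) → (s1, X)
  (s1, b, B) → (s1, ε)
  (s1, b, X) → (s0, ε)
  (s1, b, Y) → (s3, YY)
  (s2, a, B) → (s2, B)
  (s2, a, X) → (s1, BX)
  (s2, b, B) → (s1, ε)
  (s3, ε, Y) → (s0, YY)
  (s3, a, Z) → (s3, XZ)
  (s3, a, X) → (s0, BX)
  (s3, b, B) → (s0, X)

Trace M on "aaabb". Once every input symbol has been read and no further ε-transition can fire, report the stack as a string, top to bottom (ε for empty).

YXZ

(s0, aaabb, Z)
  read a, top Z: go to s1, push XXZ → (s1, aabb, XXZ)
  read a, top X: go to s1, push X → (s1, abb, XXZ)
  read a, top X: go to s1, push X → (s1, bb, XXZ)
  read b, top X: go to s0, push ε → (s0, b, XZ)
  read b, top X: go to s2, push YX → (s2, ε, YXZ)
All input consumed in state s2 with stack YXZ.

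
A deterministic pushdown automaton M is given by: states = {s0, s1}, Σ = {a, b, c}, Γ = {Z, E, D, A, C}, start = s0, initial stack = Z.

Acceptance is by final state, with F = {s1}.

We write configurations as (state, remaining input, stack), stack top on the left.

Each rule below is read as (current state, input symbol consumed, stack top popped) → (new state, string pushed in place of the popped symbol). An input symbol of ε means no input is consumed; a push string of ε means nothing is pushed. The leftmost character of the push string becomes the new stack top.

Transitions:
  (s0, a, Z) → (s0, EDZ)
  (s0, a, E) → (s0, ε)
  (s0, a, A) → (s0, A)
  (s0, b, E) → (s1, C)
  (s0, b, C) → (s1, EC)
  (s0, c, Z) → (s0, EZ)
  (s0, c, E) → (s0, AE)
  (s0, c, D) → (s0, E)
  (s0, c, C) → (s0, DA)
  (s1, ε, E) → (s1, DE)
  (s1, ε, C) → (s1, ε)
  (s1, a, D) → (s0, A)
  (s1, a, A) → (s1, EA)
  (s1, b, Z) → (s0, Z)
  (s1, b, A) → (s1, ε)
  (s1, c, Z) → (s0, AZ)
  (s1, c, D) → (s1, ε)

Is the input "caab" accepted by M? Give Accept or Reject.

(s0, caab, Z)
  read c, top Z: go to s0, push EZ → (s0, aab, EZ)
  read a, top E: go to s0, push ε → (s0, ab, Z)
  read a, top Z: go to s0, push EDZ → (s0, b, EDZ)
  read b, top E: go to s1, push C → (s1, ε, CDZ)
All input consumed; state s1 ∈ F.

Accept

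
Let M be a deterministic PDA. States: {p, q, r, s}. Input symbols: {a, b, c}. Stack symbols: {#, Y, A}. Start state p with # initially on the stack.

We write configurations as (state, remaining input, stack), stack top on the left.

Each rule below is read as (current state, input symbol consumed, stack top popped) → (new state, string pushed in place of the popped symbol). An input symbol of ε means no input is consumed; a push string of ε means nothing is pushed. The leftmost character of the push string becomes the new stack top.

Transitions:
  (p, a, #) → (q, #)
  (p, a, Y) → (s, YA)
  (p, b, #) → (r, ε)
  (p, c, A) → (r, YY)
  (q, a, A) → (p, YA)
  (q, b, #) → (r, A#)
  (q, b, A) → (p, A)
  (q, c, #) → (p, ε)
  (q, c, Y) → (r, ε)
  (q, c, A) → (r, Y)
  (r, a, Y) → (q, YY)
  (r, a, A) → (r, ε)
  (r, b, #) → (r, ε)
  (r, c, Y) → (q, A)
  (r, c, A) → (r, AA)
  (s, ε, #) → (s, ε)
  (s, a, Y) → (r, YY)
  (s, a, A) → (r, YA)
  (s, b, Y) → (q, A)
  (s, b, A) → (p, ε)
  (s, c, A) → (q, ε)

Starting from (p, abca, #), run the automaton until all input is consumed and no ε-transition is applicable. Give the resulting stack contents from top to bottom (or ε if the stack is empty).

A#

(p, abca, #) ⊢ (q, bca, #) ⊢ (r, ca, A#) ⊢ (r, a, AA#) ⊢ (r, ε, A#)
All input consumed in state r with stack A#.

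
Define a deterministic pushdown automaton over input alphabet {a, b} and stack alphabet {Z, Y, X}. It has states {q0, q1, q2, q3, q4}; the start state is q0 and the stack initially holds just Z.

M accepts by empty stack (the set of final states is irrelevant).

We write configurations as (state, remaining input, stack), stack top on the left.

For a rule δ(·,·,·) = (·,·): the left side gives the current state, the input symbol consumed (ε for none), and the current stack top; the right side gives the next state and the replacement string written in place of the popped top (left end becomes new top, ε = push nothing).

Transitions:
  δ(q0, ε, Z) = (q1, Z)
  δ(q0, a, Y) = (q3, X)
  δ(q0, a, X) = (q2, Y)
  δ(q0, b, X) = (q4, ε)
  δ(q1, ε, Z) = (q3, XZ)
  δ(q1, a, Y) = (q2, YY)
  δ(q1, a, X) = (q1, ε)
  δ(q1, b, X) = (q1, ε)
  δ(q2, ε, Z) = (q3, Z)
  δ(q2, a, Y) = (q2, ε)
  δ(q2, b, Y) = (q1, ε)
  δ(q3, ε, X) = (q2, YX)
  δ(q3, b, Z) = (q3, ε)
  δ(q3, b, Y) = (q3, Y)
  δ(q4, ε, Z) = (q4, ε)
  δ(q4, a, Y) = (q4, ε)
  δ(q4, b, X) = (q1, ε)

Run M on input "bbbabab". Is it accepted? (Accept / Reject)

Reject

(q0, bbbabab, Z)
  ε-move, top Z: go to q1, push Z → (q1, bbbabab, Z)
  ε-move, top Z: go to q3, push XZ → (q3, bbbabab, XZ)
  ε-move, top X: go to q2, push YX → (q2, bbbabab, YXZ)
  read b, top Y: go to q1, push ε → (q1, bbabab, XZ)
  read b, top X: go to q1, push ε → (q1, babab, Z)
  ε-move, top Z: go to q3, push XZ → (q3, babab, XZ)
  ε-move, top X: go to q2, push YX → (q2, babab, YXZ)
  read b, top Y: go to q1, push ε → (q1, abab, XZ)
  read a, top X: go to q1, push ε → (q1, bab, Z)
  ε-move, top Z: go to q3, push XZ → (q3, bab, XZ)
  ε-move, top X: go to q2, push YX → (q2, bab, YXZ)
  read b, top Y: go to q1, push ε → (q1, ab, XZ)
  read a, top X: go to q1, push ε → (q1, b, Z)
  ε-move, top Z: go to q3, push XZ → (q3, b, XZ)
  ε-move, top X: go to q2, push YX → (q2, b, YXZ)
  read b, top Y: go to q1, push ε → (q1, ε, XZ)
All input consumed; stack is XZ, not empty, and no further ε-move applies.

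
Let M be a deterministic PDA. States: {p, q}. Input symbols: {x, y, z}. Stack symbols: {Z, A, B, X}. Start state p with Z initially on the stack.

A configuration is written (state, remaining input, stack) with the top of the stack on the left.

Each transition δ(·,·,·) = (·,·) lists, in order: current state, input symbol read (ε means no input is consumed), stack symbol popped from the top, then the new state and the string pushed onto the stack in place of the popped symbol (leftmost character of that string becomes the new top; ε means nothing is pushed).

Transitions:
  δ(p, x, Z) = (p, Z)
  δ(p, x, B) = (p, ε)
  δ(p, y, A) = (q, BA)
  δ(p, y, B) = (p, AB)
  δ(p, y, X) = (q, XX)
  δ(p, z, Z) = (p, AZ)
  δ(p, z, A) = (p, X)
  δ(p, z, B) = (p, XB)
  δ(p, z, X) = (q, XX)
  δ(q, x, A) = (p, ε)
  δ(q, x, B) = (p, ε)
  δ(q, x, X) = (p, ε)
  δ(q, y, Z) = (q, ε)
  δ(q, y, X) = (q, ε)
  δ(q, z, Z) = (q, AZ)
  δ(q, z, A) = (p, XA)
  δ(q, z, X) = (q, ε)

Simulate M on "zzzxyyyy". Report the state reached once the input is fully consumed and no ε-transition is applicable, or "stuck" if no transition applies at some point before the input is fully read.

q

(p, zzzxyyyy, Z)
  read z, top Z: go to p, push AZ → (p, zzxyyyy, AZ)
  read z, top A: go to p, push X → (p, zxyyyy, XZ)
  read z, top X: go to q, push XX → (q, xyyyy, XXZ)
  read x, top X: go to p, push ε → (p, yyyy, XZ)
  read y, top X: go to q, push XX → (q, yyy, XXZ)
  read y, top X: go to q, push ε → (q, yy, XZ)
  read y, top X: go to q, push ε → (q, y, Z)
  read y, top Z: go to q, push ε → (q, ε, ε)
All input consumed; M is in state q.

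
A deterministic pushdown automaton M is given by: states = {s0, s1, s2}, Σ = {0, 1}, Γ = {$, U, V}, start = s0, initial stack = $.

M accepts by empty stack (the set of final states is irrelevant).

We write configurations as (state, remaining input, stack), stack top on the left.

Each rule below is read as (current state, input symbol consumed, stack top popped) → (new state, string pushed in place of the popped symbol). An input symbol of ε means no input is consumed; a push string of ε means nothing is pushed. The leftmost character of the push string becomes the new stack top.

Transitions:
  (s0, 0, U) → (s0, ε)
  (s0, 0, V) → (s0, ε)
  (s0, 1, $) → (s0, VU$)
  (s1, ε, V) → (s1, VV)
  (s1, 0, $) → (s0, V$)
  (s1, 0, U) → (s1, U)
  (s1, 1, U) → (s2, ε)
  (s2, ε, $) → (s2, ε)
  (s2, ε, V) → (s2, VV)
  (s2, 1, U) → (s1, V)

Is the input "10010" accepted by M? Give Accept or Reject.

(s0, 10010, $)
  read 1, top $: go to s0, push VU$ → (s0, 0010, VU$)
  read 0, top V: go to s0, push ε → (s0, 010, U$)
  read 0, top U: go to s0, push ε → (s0, 10, $)
  read 1, top $: go to s0, push VU$ → (s0, 0, VU$)
  read 0, top V: go to s0, push ε → (s0, ε, U$)
All input consumed; stack is U$, not empty, and no further ε-move applies.

Reject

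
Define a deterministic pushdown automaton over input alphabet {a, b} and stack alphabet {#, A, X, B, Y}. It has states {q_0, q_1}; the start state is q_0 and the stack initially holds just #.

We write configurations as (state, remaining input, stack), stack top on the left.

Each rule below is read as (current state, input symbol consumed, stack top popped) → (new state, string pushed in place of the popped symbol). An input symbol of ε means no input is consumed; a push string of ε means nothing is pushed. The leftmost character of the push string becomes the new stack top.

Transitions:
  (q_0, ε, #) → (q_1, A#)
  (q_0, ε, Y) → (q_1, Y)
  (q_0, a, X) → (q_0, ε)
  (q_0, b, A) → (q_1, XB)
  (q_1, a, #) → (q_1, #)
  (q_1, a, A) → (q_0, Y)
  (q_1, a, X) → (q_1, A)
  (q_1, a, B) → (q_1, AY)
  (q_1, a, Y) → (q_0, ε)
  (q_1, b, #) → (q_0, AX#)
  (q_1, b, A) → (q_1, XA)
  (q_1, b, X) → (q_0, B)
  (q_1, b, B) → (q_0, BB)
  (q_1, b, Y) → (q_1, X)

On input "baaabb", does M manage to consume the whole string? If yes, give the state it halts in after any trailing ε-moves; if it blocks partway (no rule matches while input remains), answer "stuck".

q_0

(q_0, baaabb, #)
  ε-move, top #: go to q_1, push A# → (q_1, baaabb, A#)
  read b, top A: go to q_1, push XA → (q_1, aaabb, XA#)
  read a, top X: go to q_1, push A → (q_1, aabb, AA#)
  read a, top A: go to q_0, push Y → (q_0, abb, YA#)
  ε-move, top Y: go to q_1, push Y → (q_1, abb, YA#)
  read a, top Y: go to q_0, push ε → (q_0, bb, A#)
  read b, top A: go to q_1, push XB → (q_1, b, XB#)
  read b, top X: go to q_0, push B → (q_0, ε, BB#)
All input consumed; M is in state q_0.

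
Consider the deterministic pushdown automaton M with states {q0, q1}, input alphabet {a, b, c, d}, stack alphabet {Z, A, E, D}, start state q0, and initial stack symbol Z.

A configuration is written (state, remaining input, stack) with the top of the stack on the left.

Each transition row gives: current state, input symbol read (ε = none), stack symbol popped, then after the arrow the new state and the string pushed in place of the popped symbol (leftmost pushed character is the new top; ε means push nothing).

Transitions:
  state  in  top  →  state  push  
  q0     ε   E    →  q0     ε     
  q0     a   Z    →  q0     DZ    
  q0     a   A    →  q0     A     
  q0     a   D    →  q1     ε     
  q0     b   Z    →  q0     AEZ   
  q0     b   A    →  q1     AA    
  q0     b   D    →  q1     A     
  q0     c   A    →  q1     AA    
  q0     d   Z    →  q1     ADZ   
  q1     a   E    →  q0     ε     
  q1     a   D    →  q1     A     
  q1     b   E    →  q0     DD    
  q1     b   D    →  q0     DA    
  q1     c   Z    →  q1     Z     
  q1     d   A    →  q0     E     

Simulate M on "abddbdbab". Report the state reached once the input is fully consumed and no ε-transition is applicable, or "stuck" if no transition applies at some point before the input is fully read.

stuck

(q0, abddbdbab, Z)
  read a, top Z: go to q0, push DZ → (q0, bddbdbab, DZ)
  read b, top D: go to q1, push A → (q1, ddbdbab, AZ)
  read d, top A: go to q0, push E → (q0, dbdbab, EZ)
  ε-move, top E: go to q0, push ε → (q0, dbdbab, Z)
  read d, top Z: go to q1, push ADZ → (q1, bdbab, ADZ)
No transition for (q1, b, top A); M blocks with input bdbab remaining.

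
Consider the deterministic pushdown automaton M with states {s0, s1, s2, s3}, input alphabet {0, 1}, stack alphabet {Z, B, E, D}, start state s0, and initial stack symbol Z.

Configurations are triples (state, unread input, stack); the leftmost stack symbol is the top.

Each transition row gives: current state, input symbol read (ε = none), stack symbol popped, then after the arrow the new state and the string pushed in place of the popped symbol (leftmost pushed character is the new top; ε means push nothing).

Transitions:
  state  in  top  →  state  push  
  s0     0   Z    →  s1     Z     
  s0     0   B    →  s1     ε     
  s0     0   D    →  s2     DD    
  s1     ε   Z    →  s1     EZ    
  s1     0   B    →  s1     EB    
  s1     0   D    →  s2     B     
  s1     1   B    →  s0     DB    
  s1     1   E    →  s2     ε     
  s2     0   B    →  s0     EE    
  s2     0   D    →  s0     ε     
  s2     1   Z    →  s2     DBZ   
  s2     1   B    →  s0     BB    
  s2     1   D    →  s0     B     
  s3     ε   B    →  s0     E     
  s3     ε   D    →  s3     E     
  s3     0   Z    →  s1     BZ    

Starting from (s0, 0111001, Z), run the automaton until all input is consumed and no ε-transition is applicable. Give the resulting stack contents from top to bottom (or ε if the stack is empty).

(s0, 0111001, Z)
  read 0, top Z: go to s1, push Z → (s1, 111001, Z)
  ε-move, top Z: go to s1, push EZ → (s1, 111001, EZ)
  read 1, top E: go to s2, push ε → (s2, 11001, Z)
  read 1, top Z: go to s2, push DBZ → (s2, 1001, DBZ)
  read 1, top D: go to s0, push B → (s0, 001, BBZ)
  read 0, top B: go to s1, push ε → (s1, 01, BZ)
  read 0, top B: go to s1, push EB → (s1, 1, EBZ)
  read 1, top E: go to s2, push ε → (s2, ε, BZ)
All input consumed in state s2 with stack BZ.

BZ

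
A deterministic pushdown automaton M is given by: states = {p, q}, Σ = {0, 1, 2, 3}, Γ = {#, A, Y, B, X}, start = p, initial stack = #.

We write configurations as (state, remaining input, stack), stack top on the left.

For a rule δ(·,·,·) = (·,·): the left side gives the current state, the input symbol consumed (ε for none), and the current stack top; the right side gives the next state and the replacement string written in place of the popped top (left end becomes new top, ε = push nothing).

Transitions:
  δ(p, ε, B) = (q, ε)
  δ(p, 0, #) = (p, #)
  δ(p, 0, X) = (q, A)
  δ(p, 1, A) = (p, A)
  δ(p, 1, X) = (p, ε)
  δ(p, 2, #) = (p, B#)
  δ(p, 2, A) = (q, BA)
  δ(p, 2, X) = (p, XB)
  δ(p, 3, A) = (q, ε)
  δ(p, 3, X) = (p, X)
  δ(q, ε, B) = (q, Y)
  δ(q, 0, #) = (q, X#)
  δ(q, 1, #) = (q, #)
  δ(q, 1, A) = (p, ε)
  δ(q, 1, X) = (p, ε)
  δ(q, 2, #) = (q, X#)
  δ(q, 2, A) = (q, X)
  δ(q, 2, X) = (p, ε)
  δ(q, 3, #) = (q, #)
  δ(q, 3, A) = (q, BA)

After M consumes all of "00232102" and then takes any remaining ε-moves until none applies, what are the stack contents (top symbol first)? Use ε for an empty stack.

#

(p, 00232102, #)
  read 0, top #: go to p, push # → (p, 0232102, #)
  read 0, top #: go to p, push # → (p, 232102, #)
  read 2, top #: go to p, push B# → (p, 32102, B#)
  ε-move, top B: go to q, push ε → (q, 32102, #)
  read 3, top #: go to q, push # → (q, 2102, #)
  read 2, top #: go to q, push X# → (q, 102, X#)
  read 1, top X: go to p, push ε → (p, 02, #)
  read 0, top #: go to p, push # → (p, 2, #)
  read 2, top #: go to p, push B# → (p, ε, B#)
  ε-move, top B: go to q, push ε → (q, ε, #)
All input consumed in state q with stack #.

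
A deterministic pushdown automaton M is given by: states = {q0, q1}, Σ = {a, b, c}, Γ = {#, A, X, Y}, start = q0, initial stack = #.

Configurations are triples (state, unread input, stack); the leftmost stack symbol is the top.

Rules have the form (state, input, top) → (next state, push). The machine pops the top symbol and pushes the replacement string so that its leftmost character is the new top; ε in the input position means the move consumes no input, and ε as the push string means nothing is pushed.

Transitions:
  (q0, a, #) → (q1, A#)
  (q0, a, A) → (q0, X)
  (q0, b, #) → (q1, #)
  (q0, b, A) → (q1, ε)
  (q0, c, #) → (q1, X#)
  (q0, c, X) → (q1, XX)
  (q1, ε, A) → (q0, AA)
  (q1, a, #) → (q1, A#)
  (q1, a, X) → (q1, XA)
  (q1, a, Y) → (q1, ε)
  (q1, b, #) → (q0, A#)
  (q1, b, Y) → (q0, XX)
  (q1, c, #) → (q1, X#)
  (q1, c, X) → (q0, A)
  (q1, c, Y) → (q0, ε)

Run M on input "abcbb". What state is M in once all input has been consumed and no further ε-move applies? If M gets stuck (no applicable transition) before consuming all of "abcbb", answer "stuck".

stuck

(q0, abcbb, #)
  read a, top #: go to q1, push A# → (q1, bcbb, A#)
  ε-move, top A: go to q0, push AA → (q0, bcbb, AA#)
  read b, top A: go to q1, push ε → (q1, cbb, A#)
  ε-move, top A: go to q0, push AA → (q0, cbb, AA#)
No transition for (q0, c, top A); M blocks with input cbb remaining.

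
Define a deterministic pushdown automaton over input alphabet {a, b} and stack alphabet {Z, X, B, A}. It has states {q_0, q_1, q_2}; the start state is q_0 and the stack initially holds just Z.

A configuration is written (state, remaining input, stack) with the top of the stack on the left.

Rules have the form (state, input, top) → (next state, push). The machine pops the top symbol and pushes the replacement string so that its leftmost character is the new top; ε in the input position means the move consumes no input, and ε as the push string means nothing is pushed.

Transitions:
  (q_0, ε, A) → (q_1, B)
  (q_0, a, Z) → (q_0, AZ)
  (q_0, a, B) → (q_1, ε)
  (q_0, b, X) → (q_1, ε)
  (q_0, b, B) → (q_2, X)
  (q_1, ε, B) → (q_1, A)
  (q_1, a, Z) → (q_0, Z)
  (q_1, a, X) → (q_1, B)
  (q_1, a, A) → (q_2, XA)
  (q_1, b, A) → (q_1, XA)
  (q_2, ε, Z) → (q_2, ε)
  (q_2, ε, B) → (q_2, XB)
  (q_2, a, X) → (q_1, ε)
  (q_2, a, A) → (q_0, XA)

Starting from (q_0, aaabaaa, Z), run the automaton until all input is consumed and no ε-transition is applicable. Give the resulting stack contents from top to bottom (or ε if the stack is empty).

(q_0, aaabaaa, Z)
  read a, top Z: go to q_0, push AZ → (q_0, aabaaa, AZ)
  ε-move, top A: go to q_1, push B → (q_1, aabaaa, BZ)
  ε-move, top B: go to q_1, push A → (q_1, aabaaa, AZ)
  read a, top A: go to q_2, push XA → (q_2, abaaa, XAZ)
  read a, top X: go to q_1, push ε → (q_1, baaa, AZ)
  read b, top A: go to q_1, push XA → (q_1, aaa, XAZ)
  read a, top X: go to q_1, push B → (q_1, aa, BAZ)
  ε-move, top B: go to q_1, push A → (q_1, aa, AAZ)
  read a, top A: go to q_2, push XA → (q_2, a, XAAZ)
  read a, top X: go to q_1, push ε → (q_1, ε, AAZ)
All input consumed in state q_1 with stack AAZ.

AAZ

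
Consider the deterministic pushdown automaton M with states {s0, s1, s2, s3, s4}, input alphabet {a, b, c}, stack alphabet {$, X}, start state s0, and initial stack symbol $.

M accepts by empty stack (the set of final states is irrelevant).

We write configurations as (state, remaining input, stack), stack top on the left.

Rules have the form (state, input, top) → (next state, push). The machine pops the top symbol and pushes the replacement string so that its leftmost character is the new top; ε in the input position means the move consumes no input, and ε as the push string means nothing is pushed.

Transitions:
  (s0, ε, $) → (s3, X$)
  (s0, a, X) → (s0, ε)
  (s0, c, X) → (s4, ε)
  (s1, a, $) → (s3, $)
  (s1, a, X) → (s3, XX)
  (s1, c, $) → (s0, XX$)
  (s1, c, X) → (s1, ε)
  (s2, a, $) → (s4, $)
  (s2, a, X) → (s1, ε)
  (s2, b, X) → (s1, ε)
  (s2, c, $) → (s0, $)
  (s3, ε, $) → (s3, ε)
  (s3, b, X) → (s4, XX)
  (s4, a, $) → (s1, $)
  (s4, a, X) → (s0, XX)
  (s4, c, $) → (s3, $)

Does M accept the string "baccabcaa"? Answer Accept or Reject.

(s0, baccabcaa, $)
  ε-move, top $: go to s3, push X$ → (s3, baccabcaa, X$)
  read b, top X: go to s4, push XX → (s4, accabcaa, XX$)
  read a, top X: go to s0, push XX → (s0, ccabcaa, XXX$)
  read c, top X: go to s4, push ε → (s4, cabcaa, XX$)
No transition applies at (s4, cabcaa, XX$); input not fully consumed.

Reject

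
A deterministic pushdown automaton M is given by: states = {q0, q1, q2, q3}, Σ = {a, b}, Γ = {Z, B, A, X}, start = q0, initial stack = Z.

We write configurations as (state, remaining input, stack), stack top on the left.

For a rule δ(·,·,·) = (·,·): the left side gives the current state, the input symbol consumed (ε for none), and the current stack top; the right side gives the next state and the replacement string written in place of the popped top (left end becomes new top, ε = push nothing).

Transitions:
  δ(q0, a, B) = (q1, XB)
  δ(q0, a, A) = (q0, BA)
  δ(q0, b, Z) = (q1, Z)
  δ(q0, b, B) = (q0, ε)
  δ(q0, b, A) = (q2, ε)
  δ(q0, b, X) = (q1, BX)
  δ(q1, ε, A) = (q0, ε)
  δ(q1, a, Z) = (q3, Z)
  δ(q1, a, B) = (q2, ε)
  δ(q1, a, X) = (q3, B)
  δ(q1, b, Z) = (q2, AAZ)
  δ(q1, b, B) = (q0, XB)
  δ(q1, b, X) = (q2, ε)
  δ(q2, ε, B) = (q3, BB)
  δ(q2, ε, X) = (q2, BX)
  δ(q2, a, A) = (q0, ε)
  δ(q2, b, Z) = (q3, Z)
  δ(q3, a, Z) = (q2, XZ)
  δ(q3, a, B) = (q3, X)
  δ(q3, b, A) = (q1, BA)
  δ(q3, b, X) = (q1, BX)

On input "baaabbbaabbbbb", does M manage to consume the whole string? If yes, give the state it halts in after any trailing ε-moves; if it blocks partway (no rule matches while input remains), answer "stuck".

q1

(q0, baaabbbaabbbbb, Z)
  read b, top Z: go to q1, push Z → (q1, aaabbbaabbbbb, Z)
  read a, top Z: go to q3, push Z → (q3, aabbbaabbbbb, Z)
  read a, top Z: go to q2, push XZ → (q2, abbbaabbbbb, XZ)
  ε-move, top X: go to q2, push BX → (q2, abbbaabbbbb, BXZ)
  ε-move, top B: go to q3, push BB → (q3, abbbaabbbbb, BBXZ)
  read a, top B: go to q3, push X → (q3, bbbaabbbbb, XBXZ)
  read b, top X: go to q1, push BX → (q1, bbaabbbbb, BXBXZ)
  read b, top B: go to q0, push XB → (q0, baabbbbb, XBXBXZ)
  read b, top X: go to q1, push BX → (q1, aabbbbb, BXBXBXZ)
  read a, top B: go to q2, push ε → (q2, abbbbb, XBXBXZ)
  ε-move, top X: go to q2, push BX → (q2, abbbbb, BXBXBXZ)
  ε-move, top B: go to q3, push BB → (q3, abbbbb, BBXBXBXZ)
  read a, top B: go to q3, push X → (q3, bbbbb, XBXBXBXZ)
  read b, top X: go to q1, push BX → (q1, bbbb, BXBXBXBXZ)
  read b, top B: go to q0, push XB → (q0, bbb, XBXBXBXBXZ)
  read b, top X: go to q1, push BX → (q1, bb, BXBXBXBXBXZ)
  read b, top B: go to q0, push XB → (q0, b, XBXBXBXBXBXZ)
  read b, top X: go to q1, push BX → (q1, ε, BXBXBXBXBXBXZ)
All input consumed; M is in state q1.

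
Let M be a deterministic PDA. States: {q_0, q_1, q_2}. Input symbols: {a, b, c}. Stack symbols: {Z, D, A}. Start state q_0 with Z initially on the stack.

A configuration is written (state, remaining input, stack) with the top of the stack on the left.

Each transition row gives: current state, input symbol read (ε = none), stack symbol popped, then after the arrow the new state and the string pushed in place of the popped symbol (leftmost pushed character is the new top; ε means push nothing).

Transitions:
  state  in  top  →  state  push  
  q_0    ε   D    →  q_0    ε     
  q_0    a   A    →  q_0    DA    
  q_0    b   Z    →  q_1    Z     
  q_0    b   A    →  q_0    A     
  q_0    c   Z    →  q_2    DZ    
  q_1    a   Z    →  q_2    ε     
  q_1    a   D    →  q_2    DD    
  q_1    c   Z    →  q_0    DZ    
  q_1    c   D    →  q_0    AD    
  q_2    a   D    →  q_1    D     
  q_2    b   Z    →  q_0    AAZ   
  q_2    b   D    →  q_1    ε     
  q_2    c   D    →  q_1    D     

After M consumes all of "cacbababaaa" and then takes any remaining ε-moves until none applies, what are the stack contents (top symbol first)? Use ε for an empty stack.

ADZ

(q_0, cacbababaaa, Z) ⊢ (q_2, acbababaaa, DZ) ⊢ (q_1, cbababaaa, DZ) ⊢ (q_0, bababaaa, ADZ) ⊢ (q_0, ababaaa, ADZ) ⊢ (q_0, babaaa, DADZ) ⊢ (q_0, babaaa, ADZ) ⊢ (q_0, abaaa, ADZ) ⊢ (q_0, baaa, DADZ) ⊢ (q_0, baaa, ADZ) ⊢ (q_0, aaa, ADZ) ⊢ (q_0, aa, DADZ) ⊢ (q_0, aa, ADZ) ⊢ (q_0, a, DADZ) ⊢ (q_0, a, ADZ) ⊢ (q_0, ε, DADZ) ⊢ (q_0, ε, ADZ)
All input consumed in state q_0 with stack ADZ.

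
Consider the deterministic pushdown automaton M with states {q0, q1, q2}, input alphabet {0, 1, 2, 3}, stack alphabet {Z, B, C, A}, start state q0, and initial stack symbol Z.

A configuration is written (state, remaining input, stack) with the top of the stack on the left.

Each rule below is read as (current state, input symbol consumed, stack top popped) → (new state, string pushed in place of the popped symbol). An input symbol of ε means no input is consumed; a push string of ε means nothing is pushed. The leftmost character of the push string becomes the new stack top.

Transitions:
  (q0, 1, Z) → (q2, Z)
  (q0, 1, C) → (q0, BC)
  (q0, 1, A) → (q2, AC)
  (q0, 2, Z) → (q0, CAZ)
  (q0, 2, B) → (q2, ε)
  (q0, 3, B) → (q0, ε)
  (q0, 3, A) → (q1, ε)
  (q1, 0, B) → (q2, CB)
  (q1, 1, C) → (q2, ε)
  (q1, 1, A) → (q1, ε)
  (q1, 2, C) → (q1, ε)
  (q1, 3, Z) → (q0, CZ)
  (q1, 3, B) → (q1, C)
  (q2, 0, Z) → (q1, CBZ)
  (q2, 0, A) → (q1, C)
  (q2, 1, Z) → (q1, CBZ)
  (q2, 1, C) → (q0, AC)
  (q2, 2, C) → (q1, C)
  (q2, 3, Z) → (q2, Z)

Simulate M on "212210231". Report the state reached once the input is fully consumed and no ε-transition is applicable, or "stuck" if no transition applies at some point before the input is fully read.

(q0, 212210231, Z) ⊢ (q0, 12210231, CAZ) ⊢ (q0, 2210231, BCAZ) ⊢ (q2, 210231, CAZ) ⊢ (q1, 10231, CAZ) ⊢ (q2, 0231, AZ) ⊢ (q1, 231, CZ) ⊢ (q1, 31, Z) ⊢ (q0, 1, CZ) ⊢ (q0, ε, BCZ)
All input consumed; M is in state q0.

q0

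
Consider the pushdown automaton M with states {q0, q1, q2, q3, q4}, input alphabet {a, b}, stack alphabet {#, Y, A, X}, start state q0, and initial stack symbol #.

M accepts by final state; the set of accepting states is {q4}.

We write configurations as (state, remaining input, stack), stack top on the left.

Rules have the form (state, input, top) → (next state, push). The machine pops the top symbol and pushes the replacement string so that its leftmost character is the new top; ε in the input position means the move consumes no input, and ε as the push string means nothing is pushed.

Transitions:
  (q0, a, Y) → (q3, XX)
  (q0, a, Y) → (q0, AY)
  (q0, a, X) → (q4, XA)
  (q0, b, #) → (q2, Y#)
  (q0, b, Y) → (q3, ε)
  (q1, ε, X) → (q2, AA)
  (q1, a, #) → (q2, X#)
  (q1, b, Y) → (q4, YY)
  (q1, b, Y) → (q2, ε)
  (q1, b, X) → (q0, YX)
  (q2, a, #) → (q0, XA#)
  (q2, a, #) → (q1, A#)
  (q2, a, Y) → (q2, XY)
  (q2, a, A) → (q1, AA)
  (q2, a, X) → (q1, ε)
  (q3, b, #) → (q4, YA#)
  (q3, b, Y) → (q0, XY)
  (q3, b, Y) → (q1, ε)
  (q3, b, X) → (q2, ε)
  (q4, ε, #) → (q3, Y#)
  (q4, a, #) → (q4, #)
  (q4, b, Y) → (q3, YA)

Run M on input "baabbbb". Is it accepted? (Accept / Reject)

No computation consumes all input and reaches a final state.

Reject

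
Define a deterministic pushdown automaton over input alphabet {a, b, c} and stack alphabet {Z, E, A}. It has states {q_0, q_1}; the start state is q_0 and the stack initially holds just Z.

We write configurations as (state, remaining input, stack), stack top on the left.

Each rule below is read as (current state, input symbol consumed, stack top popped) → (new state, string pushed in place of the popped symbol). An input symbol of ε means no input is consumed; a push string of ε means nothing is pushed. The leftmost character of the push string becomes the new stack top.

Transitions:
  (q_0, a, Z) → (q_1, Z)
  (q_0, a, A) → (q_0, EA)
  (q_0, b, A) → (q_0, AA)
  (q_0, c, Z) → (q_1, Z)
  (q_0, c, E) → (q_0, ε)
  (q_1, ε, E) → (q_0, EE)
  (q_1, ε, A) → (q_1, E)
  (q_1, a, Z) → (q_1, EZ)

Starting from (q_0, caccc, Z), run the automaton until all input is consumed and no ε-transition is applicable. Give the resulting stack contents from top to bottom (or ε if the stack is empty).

(q_0, caccc, Z)
  read c, top Z: go to q_1, push Z → (q_1, accc, Z)
  read a, top Z: go to q_1, push EZ → (q_1, ccc, EZ)
  ε-move, top E: go to q_0, push EE → (q_0, ccc, EEZ)
  read c, top E: go to q_0, push ε → (q_0, cc, EZ)
  read c, top E: go to q_0, push ε → (q_0, c, Z)
  read c, top Z: go to q_1, push Z → (q_1, ε, Z)
All input consumed in state q_1 with stack Z.

Z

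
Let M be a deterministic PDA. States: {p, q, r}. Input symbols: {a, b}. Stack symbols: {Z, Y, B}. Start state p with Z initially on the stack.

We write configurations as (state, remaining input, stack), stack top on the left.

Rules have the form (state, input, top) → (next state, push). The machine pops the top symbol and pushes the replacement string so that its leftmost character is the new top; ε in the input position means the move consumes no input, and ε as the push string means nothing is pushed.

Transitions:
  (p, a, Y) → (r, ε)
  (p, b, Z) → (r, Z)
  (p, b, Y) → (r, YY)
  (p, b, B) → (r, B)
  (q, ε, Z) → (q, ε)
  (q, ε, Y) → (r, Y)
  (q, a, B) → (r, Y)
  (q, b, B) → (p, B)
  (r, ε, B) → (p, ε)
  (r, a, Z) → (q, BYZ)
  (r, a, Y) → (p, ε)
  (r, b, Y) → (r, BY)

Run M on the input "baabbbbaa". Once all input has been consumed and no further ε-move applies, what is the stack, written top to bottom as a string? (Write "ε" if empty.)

YYZ

(p, baabbbbaa, Z) ⊢ (r, aabbbbaa, Z) ⊢ (q, abbbbaa, BYZ) ⊢ (r, bbbbaa, YYZ) ⊢ (r, bbbaa, BYYZ) ⊢ (p, bbbaa, YYZ) ⊢ (r, bbaa, YYYZ) ⊢ (r, baa, BYYYZ) ⊢ (p, baa, YYYZ) ⊢ (r, aa, YYYYZ) ⊢ (p, a, YYYZ) ⊢ (r, ε, YYZ)
All input consumed in state r with stack YYZ.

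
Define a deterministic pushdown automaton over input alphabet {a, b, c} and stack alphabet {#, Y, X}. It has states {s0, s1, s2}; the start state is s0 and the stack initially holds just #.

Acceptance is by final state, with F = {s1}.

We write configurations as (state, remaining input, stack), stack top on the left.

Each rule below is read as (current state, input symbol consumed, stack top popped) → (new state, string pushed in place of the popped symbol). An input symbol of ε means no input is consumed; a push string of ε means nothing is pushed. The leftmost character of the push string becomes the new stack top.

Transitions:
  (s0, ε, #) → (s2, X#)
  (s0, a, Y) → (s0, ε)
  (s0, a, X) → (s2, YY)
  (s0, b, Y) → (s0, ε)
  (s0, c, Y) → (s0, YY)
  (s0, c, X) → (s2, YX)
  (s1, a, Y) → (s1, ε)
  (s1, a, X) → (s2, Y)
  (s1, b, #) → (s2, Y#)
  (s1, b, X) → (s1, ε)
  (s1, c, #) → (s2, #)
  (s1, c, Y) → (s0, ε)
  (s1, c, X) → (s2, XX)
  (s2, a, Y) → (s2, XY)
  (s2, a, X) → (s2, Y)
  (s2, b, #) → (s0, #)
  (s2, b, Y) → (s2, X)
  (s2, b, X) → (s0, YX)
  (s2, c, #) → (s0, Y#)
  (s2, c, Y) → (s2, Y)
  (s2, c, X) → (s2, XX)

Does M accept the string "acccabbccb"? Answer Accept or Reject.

Reject

(s0, acccabbccb, #)
  ε-move, top #: go to s2, push X# → (s2, acccabbccb, X#)
  read a, top X: go to s2, push Y → (s2, cccabbccb, Y#)
  read c, top Y: go to s2, push Y → (s2, ccabbccb, Y#)
  read c, top Y: go to s2, push Y → (s2, cabbccb, Y#)
  read c, top Y: go to s2, push Y → (s2, abbccb, Y#)
  read a, top Y: go to s2, push XY → (s2, bbccb, XY#)
  read b, top X: go to s0, push YX → (s0, bccb, YXY#)
  read b, top Y: go to s0, push ε → (s0, ccb, XY#)
  read c, top X: go to s2, push YX → (s2, cb, YXY#)
  read c, top Y: go to s2, push Y → (s2, b, YXY#)
  read b, top Y: go to s2, push X → (s2, ε, XXY#)
All input consumed; state s2 ∉ F and no further ε-move applies.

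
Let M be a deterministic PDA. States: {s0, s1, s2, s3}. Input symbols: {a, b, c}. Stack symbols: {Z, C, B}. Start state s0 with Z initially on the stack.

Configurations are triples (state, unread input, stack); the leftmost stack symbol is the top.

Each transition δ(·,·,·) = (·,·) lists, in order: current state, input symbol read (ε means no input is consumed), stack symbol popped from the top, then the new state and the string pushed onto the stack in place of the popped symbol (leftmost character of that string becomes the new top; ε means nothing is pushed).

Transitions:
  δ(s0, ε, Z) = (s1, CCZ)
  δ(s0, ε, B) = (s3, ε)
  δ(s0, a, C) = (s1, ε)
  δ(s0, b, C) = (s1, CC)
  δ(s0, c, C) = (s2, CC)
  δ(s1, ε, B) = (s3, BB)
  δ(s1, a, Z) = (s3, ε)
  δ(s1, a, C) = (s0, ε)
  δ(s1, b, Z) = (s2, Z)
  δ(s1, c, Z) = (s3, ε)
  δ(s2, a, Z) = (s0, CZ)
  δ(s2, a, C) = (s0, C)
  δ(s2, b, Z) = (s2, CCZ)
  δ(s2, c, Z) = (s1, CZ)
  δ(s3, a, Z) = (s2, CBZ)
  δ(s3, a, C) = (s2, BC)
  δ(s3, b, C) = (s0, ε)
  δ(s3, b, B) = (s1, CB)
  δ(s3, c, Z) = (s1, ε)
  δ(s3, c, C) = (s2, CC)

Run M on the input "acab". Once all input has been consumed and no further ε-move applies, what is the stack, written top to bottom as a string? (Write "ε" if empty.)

(s0, acab, Z)
  ε-move, top Z: go to s1, push CCZ → (s1, acab, CCZ)
  read a, top C: go to s0, push ε → (s0, cab, CZ)
  read c, top C: go to s2, push CC → (s2, ab, CCZ)
  read a, top C: go to s0, push C → (s0, b, CCZ)
  read b, top C: go to s1, push CC → (s1, ε, CCCZ)
All input consumed in state s1 with stack CCCZ.

CCCZ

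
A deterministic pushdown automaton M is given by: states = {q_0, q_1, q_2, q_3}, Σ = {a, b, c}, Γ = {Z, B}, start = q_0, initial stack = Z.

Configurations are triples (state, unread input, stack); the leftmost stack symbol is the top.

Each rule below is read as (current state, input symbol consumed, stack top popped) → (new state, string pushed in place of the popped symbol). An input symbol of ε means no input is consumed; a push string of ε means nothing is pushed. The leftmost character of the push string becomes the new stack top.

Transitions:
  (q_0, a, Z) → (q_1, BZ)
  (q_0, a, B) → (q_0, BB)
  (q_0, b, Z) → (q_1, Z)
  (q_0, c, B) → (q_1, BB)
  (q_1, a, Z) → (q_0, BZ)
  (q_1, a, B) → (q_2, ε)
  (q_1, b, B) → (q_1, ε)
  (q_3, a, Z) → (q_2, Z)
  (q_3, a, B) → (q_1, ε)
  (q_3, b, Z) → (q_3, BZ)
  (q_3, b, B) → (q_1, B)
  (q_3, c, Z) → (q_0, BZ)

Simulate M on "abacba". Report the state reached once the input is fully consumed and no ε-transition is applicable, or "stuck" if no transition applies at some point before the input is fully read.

(q_0, abacba, Z)
  read a, top Z: go to q_1, push BZ → (q_1, bacba, BZ)
  read b, top B: go to q_1, push ε → (q_1, acba, Z)
  read a, top Z: go to q_0, push BZ → (q_0, cba, BZ)
  read c, top B: go to q_1, push BB → (q_1, ba, BBZ)
  read b, top B: go to q_1, push ε → (q_1, a, BZ)
  read a, top B: go to q_2, push ε → (q_2, ε, Z)
All input consumed; M is in state q_2.

q_2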